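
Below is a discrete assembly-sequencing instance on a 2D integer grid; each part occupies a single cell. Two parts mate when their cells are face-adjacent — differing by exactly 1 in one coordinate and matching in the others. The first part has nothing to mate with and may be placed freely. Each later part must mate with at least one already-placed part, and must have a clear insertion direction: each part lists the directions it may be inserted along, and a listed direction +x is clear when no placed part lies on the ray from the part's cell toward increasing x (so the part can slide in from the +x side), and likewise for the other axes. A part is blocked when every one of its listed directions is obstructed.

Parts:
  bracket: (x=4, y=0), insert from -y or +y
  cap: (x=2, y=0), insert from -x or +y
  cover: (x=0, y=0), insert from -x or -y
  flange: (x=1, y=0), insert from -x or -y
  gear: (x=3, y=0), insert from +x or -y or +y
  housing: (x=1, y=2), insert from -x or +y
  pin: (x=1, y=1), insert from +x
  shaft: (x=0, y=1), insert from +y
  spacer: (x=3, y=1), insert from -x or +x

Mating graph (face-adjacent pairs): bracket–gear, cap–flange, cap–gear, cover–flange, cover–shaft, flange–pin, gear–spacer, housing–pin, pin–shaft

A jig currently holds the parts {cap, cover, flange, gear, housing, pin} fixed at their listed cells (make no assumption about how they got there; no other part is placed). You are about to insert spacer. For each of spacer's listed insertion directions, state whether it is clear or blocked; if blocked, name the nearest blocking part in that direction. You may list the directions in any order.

-x: nearest on ray is pin@(1, 1) ⇒ blocked
+x: ray from spacer(3, 1) has no placed part ⇒ clear

+x: clear; -x: blocked by pin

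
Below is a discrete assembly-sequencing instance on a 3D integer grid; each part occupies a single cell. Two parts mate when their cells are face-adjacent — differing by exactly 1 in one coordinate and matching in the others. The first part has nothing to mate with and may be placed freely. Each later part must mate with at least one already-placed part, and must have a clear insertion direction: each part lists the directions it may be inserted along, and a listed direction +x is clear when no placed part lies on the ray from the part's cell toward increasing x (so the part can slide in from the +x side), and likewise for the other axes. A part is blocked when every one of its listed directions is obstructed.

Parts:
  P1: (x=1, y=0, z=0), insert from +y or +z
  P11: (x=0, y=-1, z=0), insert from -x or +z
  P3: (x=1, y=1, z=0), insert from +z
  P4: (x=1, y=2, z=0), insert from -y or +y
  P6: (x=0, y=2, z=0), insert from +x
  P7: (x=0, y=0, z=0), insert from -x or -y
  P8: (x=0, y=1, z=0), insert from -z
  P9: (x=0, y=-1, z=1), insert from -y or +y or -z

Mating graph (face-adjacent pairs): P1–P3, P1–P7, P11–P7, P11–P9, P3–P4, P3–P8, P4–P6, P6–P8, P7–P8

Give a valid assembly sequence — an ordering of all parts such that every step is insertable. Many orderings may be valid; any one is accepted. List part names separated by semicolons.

1. P6@(0, 2, 0) [+x clear] — {P6}
2. P8@(0, 1, 0) [-z clear] — {P6, P8}
3. P7@(0, 0, 0) [-x clear] — {P6, P7, P8}
4. P1@(1, 0, 0) [+y clear] — {P1, P6, P7, P8}
5. P3@(1, 1, 0) [+z clear] — {P1, P3, P6, P7, P8}
6. P4@(1, 2, 0) [+y clear] — {P1, P3, P4, P6, P7, P8}
7. P11@(0, -1, 0) [-x clear] — {P1, P11, P3, P4, P6, P7, P8}
8. P9@(0, -1, 1) [-y clear] — {P1, P11, P3, P4, P6, P7, P8, P9}

P6; P8; P7; P1; P3; P4; P11; P9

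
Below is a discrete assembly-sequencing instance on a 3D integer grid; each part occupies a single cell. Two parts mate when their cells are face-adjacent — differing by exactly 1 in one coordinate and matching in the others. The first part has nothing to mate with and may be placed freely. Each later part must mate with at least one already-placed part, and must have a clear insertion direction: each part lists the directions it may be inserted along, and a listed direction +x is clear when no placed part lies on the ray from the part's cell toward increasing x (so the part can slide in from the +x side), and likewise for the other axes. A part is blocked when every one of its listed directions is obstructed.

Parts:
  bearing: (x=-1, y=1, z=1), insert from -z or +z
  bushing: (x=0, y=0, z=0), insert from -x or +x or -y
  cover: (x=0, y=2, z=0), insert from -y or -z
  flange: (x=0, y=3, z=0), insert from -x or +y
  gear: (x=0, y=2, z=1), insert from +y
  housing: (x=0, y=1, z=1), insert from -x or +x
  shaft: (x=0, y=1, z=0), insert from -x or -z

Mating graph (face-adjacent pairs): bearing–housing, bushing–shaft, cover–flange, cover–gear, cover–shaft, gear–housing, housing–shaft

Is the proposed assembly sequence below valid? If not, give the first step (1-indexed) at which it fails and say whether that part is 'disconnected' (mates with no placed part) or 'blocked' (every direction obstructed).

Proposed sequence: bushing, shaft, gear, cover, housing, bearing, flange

1. bushing@(0, 0, 0) [-x clear] — {bushing}
2. shaft@(0, 1, 0) [-x clear] — {bushing, shaft}
3. gear@(0, 2, 1) — no placed neighbour ⇒ disconnected

Invalid at step 3 (disconnected)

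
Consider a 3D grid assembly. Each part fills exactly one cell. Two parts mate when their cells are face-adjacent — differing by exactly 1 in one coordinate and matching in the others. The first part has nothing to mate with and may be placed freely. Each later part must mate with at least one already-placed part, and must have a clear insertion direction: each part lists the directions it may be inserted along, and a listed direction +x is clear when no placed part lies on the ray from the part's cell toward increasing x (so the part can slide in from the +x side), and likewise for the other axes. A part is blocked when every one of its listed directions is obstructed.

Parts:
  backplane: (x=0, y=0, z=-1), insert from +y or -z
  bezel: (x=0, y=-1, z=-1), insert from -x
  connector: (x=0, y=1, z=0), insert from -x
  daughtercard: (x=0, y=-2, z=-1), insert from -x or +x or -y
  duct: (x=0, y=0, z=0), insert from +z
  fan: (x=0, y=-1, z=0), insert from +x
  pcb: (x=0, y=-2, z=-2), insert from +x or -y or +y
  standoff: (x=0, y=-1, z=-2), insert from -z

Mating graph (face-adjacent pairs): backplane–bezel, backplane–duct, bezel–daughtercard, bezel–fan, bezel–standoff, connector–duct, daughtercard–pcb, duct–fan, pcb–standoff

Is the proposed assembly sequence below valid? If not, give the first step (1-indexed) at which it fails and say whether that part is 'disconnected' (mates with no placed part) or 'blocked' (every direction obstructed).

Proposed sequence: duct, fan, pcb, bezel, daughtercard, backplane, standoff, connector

1. duct@(0, 0, 0) [+z clear] — {duct}
2. fan@(0, -1, 0) [+x clear] — {duct, fan}
3. pcb@(0, -2, -2) — no placed neighbour ⇒ disconnected

Invalid at step 3 (disconnected)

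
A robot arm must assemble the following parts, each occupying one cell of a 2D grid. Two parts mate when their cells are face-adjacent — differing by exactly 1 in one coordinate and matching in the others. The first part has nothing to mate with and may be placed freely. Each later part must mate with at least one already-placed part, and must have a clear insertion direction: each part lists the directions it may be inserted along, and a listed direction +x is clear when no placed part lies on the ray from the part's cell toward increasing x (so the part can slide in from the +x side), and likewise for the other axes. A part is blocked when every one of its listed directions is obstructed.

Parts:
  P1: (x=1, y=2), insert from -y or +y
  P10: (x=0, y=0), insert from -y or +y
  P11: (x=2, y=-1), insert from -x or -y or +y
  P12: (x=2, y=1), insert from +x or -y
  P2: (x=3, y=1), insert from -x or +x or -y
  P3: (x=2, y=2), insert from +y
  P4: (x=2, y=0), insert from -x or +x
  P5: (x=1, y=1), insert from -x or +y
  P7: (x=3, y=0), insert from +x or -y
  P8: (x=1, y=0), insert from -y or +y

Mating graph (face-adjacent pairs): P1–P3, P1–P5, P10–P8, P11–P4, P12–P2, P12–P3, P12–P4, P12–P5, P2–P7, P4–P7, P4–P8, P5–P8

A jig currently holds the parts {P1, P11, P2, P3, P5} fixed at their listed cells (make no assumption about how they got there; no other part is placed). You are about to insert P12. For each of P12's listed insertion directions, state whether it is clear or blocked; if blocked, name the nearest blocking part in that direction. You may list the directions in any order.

+x: blocked by P2; -y: blocked by P11

+x: nearest on ray is P2@(3, 1) ⇒ blocked
-y: nearest on ray is P11@(2, -1) ⇒ blocked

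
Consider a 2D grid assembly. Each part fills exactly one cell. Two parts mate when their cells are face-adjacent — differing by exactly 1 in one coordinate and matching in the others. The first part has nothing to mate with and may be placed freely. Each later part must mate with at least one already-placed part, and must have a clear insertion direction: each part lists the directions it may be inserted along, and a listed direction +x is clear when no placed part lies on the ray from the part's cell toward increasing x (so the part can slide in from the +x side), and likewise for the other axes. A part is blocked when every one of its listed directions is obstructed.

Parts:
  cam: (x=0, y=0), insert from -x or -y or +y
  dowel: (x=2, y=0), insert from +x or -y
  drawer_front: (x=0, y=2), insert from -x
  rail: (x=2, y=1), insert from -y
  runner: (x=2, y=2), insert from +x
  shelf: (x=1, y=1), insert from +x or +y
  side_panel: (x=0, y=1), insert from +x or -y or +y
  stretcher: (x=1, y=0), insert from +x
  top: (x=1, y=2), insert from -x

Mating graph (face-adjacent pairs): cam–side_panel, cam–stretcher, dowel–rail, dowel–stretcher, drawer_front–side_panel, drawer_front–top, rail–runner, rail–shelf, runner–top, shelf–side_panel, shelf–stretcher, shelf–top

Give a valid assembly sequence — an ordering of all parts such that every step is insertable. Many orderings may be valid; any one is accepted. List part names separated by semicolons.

cam; stretcher; shelf; rail; top; dowel; runner; side_panel; drawer_front

1. cam@(0, 0) [-x clear] — {cam}
2. stretcher@(1, 0) [+x clear] — {cam, stretcher}
3. shelf@(1, 1) [+x clear] — {cam, shelf, stretcher}
4. rail@(2, 1) [-y clear] — {cam, rail, shelf, stretcher}
5. top@(1, 2) [-x clear] — {cam, rail, shelf, stretcher, top}
6. dowel@(2, 0) [+x clear] — {cam, dowel, rail, shelf, stretcher, top}
7. runner@(2, 2) [+x clear] — {cam, dowel, rail, runner, shelf, stretcher, top}
8. side_panel@(0, 1) [+y clear] — {cam, dowel, rail, runner, shelf, side_panel, stretcher, top}
9. drawer_front@(0, 2) [-x clear] — {cam, dowel, drawer_front, rail, runner, shelf, side_panel, stretcher, top}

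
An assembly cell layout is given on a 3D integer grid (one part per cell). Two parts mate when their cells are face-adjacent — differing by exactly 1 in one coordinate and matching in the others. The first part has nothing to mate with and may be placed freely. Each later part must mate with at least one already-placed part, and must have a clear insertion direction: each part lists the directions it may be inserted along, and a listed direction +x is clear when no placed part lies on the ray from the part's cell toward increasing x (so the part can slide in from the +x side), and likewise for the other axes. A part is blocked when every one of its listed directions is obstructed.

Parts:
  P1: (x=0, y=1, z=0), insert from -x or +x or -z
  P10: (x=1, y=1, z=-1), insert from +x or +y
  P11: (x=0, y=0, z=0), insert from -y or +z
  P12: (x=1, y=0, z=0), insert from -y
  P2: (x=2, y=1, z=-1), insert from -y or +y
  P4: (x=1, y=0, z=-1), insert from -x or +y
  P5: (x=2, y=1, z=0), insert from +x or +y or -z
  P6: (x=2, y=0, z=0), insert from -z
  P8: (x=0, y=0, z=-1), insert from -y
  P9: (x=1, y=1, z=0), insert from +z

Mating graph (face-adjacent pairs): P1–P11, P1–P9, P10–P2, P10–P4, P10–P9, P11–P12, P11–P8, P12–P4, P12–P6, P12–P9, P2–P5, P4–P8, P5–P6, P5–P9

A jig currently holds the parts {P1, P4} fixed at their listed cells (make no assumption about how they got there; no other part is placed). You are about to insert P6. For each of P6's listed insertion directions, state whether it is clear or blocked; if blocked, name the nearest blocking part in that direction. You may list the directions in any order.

-z: clear

-z: ray from P6(2, 0, 0) has no placed part ⇒ clear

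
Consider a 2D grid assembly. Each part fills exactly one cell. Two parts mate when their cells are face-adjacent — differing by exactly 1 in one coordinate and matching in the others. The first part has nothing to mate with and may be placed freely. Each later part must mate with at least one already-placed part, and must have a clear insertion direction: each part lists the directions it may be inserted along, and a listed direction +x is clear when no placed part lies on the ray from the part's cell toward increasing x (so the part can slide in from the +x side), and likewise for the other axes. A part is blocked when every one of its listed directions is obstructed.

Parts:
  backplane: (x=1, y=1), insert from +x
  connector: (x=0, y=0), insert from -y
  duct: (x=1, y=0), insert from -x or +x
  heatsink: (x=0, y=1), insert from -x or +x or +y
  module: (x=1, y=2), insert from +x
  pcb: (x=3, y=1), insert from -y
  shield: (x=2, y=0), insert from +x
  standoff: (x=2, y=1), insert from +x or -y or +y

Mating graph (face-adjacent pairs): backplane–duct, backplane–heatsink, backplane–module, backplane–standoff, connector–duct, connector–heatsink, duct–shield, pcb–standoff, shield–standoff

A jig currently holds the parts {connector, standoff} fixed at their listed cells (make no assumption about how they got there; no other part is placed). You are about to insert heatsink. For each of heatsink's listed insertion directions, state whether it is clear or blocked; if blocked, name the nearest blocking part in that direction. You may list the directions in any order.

+x: blocked by standoff; +y: clear; -x: clear

-x: ray from heatsink(0, 1) has no placed part ⇒ clear
+x: nearest on ray is standoff@(2, 1) ⇒ blocked
+y: ray from heatsink(0, 1) has no placed part ⇒ clear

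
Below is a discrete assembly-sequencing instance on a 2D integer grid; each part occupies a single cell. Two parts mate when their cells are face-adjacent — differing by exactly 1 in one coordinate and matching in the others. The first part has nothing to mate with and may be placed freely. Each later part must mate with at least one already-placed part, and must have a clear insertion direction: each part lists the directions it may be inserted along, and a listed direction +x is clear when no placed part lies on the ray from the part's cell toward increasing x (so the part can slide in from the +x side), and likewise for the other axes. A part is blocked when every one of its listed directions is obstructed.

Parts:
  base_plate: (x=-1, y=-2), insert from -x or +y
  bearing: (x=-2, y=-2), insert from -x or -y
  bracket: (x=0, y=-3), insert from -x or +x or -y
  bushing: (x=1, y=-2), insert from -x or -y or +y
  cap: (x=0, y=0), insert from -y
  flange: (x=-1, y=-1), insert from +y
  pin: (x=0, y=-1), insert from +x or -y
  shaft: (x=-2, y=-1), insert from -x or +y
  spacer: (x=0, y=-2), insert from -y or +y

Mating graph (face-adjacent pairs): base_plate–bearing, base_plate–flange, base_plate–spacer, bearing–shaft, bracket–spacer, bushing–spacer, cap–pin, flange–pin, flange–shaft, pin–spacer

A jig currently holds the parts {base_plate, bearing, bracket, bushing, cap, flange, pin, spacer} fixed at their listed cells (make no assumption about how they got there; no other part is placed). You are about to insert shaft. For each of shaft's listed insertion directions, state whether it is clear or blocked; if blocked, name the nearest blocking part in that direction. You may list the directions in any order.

+y: clear; -x: clear

-x: ray from shaft(-2, -1) has no placed part ⇒ clear
+y: ray from shaft(-2, -1) has no placed part ⇒ clear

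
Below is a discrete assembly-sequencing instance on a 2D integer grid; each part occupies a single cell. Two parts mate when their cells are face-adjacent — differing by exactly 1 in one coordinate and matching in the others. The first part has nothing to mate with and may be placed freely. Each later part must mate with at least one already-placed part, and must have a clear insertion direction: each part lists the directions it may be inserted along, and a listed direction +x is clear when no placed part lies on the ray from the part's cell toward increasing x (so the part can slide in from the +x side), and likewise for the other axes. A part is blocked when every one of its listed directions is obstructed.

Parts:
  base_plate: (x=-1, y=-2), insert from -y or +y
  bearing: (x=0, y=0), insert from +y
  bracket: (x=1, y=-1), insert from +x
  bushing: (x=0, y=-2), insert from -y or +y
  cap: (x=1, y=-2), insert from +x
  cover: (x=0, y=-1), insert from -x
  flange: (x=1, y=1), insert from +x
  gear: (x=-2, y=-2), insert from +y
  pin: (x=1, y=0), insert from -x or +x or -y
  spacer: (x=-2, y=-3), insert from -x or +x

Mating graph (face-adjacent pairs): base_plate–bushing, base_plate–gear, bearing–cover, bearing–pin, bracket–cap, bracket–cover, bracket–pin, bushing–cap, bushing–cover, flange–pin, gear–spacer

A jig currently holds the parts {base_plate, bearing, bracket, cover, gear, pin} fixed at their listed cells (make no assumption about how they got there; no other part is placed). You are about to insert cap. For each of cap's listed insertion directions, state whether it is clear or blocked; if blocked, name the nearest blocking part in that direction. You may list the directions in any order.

+x: ray from cap(1, -2) has no placed part ⇒ clear

+x: clear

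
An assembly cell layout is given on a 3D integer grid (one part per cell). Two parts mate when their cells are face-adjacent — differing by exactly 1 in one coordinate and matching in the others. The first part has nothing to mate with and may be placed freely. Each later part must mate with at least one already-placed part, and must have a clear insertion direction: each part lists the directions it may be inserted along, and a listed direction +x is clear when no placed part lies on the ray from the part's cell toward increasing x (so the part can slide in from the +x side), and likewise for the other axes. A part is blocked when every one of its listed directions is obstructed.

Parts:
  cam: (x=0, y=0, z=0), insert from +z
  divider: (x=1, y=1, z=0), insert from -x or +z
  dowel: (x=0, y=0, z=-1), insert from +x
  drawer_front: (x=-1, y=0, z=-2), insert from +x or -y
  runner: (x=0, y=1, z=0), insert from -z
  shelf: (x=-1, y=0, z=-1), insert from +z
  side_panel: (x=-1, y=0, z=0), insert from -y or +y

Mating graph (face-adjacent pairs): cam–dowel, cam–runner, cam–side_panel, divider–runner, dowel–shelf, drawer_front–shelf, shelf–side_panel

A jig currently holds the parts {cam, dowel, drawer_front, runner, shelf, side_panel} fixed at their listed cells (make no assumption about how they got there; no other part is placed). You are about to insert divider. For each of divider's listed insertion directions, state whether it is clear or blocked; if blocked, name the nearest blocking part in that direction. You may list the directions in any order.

+z: clear; -x: blocked by runner

-x: nearest on ray is runner@(0, 1, 0) ⇒ blocked
+z: ray from divider(1, 1, 0) has no placed part ⇒ clear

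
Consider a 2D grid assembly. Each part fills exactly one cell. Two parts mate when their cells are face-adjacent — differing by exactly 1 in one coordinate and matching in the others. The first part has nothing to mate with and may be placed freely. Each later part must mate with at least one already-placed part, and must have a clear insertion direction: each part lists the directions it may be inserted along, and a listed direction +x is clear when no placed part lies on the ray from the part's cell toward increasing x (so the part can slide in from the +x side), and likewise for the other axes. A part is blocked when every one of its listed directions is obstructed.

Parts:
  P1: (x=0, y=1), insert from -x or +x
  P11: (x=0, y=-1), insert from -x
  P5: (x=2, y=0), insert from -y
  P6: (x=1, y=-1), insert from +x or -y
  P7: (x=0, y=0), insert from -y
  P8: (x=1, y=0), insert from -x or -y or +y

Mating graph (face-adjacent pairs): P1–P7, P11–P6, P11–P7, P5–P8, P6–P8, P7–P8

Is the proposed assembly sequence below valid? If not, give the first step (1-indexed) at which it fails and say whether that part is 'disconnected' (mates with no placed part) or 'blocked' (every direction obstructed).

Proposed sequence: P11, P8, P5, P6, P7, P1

Invalid at step 2 (disconnected)

1. P11@(0, -1) [-x clear] — {P11}
2. P8@(1, 0) — no placed neighbour ⇒ disconnected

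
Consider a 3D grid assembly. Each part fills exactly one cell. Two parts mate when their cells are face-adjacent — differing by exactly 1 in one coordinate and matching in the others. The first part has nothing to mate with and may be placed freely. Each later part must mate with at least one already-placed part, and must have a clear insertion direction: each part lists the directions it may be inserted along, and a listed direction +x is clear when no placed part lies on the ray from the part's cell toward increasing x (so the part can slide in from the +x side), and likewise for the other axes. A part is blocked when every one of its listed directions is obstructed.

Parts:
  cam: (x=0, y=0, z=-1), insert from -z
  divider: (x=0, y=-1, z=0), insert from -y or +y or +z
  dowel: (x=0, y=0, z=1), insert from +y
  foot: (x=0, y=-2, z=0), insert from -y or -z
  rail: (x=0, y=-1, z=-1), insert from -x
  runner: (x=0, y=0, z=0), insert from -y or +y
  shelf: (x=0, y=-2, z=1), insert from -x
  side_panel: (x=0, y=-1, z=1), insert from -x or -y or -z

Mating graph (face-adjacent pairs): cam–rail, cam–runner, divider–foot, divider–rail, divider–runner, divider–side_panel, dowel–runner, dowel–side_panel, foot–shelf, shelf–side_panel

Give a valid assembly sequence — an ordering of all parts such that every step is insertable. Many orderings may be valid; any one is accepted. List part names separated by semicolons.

rail; cam; runner; divider; side_panel; shelf; foot; dowel

1. rail@(0, -1, -1) [-x clear] — {rail}
2. cam@(0, 0, -1) [-z clear] — {cam, rail}
3. runner@(0, 0, 0) [-y clear] — {cam, rail, runner}
4. divider@(0, -1, 0) [-y clear] — {cam, divider, rail, runner}
5. side_panel@(0, -1, 1) [-x clear] — {cam, divider, rail, runner, side_panel}
6. shelf@(0, -2, 1) [-x clear] — {cam, divider, rail, runner, shelf, side_panel}
7. foot@(0, -2, 0) [-y clear] — {cam, divider, foot, rail, runner, shelf, side_panel}
8. dowel@(0, 0, 1) [+y clear] — {cam, divider, dowel, foot, rail, runner, shelf, side_panel}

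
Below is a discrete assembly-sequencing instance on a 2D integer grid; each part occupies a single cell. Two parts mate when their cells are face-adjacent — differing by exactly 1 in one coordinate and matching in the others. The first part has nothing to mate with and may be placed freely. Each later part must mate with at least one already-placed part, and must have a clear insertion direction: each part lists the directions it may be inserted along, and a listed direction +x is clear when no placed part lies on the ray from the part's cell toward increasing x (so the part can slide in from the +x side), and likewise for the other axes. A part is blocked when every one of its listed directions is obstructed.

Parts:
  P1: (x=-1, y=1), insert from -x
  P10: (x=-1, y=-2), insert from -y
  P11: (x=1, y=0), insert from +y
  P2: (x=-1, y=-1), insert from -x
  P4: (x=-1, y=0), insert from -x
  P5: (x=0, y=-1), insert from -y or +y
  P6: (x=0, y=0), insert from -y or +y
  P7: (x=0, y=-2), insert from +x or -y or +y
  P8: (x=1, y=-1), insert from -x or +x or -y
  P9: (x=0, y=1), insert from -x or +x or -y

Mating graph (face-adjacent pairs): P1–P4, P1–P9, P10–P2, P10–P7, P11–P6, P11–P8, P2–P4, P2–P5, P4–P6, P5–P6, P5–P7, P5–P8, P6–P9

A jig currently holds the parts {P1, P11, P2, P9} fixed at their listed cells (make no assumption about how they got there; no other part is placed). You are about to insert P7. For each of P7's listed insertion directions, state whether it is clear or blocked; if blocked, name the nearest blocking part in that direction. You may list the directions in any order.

+x: ray from P7(0, -2) has no placed part ⇒ clear
-y: ray from P7(0, -2) has no placed part ⇒ clear
+y: nearest on ray is P9@(0, 1) ⇒ blocked

+x: clear; +y: blocked by P9; -y: clear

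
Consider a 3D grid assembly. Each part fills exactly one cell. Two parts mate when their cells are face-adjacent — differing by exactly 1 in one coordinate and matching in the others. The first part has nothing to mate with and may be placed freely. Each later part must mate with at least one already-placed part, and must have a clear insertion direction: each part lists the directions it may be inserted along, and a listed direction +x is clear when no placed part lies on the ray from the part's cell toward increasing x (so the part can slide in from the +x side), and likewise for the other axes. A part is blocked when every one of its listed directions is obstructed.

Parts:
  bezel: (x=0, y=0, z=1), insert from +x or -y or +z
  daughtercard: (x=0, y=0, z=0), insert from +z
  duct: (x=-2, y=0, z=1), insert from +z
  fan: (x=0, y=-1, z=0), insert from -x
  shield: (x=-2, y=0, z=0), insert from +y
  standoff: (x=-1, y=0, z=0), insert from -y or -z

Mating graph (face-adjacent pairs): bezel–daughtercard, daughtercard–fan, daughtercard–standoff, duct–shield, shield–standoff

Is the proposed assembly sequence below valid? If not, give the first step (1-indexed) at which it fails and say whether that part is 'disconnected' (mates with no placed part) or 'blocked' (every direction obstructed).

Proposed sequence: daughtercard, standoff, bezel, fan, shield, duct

Valid

1. daughtercard@(0, 0, 0) [+z clear] — {daughtercard}
2. standoff@(-1, 0, 0) [-y clear] — {daughtercard, standoff}
3. bezel@(0, 0, 1) [+x clear] — {bezel, daughtercard, standoff}
4. fan@(0, -1, 0) [-x clear] — {bezel, daughtercard, fan, standoff}
5. shield@(-2, 0, 0) [+y clear] — {bezel, daughtercard, fan, shield, standoff}
6. duct@(-2, 0, 1) [+z clear] — {bezel, daughtercard, duct, fan, shield, standoff}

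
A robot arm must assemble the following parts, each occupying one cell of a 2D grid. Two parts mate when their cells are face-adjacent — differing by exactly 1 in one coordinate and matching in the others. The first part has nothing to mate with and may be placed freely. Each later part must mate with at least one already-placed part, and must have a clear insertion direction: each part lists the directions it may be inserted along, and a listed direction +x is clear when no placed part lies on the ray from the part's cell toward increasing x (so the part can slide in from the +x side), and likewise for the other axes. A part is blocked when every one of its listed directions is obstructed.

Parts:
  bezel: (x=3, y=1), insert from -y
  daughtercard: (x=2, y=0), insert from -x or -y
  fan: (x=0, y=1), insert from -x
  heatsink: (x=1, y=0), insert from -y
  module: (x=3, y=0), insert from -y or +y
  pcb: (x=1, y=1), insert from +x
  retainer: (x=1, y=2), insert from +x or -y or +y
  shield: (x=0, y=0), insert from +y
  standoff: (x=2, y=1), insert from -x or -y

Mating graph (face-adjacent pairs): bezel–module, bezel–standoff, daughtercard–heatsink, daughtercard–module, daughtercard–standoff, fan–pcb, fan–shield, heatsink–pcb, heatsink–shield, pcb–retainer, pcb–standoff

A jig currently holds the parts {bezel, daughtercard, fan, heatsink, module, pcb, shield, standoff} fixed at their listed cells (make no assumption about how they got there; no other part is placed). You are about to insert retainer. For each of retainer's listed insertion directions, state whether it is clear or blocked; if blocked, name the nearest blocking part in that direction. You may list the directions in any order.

+x: ray from retainer(1, 2) has no placed part ⇒ clear
-y: nearest on ray is pcb@(1, 1) ⇒ blocked
+y: ray from retainer(1, 2) has no placed part ⇒ clear

+x: clear; +y: clear; -y: blocked by pcb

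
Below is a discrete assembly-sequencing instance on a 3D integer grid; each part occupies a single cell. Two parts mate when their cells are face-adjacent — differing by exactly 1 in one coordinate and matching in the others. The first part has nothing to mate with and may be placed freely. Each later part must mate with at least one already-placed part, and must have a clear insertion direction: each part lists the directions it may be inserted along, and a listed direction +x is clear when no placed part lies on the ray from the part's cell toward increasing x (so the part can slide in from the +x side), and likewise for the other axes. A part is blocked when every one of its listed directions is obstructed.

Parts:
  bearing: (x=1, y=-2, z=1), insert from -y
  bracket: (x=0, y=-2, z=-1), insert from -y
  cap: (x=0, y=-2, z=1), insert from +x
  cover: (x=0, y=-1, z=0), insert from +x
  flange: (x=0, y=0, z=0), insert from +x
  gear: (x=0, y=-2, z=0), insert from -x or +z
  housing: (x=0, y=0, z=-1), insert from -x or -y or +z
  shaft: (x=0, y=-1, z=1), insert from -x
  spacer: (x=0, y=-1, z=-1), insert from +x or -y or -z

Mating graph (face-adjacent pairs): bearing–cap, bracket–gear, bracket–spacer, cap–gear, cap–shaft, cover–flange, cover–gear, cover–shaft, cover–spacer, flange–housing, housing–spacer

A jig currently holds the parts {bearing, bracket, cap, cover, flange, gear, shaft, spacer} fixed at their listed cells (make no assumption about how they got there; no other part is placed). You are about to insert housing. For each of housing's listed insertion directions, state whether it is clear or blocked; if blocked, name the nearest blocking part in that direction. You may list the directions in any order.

+z: blocked by flange; -x: clear; -y: blocked by spacer

-x: ray from housing(0, 0, -1) has no placed part ⇒ clear
-y: nearest on ray is spacer@(0, -1, -1) ⇒ blocked
+z: nearest on ray is flange@(0, 0, 0) ⇒ blocked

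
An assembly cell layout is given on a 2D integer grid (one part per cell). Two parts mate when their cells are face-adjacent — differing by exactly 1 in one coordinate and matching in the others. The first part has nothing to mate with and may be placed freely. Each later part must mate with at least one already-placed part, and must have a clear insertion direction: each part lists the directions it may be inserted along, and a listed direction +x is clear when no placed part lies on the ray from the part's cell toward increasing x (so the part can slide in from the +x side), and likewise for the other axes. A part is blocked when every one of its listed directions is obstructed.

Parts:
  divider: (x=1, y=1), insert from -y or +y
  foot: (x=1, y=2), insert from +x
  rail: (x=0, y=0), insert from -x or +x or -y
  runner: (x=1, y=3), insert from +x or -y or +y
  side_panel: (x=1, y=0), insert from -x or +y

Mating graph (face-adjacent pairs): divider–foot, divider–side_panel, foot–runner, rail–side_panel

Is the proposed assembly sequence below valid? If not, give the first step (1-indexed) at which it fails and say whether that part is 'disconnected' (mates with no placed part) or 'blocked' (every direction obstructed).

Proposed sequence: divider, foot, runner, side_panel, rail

Valid

1. divider@(1, 1) [-y clear] — {divider}
2. foot@(1, 2) [+x clear] — {divider, foot}
3. runner@(1, 3) [+x clear] — {divider, foot, runner}
4. side_panel@(1, 0) [-x clear] — {divider, foot, runner, side_panel}
5. rail@(0, 0) [-x clear] — {divider, foot, rail, runner, side_panel}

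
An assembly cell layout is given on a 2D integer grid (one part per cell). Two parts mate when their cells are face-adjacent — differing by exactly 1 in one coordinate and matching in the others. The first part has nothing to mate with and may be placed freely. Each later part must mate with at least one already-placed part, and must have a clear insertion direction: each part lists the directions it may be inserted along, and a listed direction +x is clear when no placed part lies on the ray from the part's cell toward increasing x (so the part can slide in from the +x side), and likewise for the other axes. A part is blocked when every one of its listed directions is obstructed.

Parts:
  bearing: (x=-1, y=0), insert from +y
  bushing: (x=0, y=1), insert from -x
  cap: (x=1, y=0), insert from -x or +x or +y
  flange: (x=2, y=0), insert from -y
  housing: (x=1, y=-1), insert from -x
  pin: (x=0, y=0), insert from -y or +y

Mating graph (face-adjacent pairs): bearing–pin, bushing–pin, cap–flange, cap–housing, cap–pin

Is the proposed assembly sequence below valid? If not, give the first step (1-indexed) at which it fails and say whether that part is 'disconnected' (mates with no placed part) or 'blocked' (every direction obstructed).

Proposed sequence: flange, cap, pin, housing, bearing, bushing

1. flange@(2, 0) [-y clear] — {flange}
2. cap@(1, 0) [-x clear] — {cap, flange}
3. pin@(0, 0) [-y clear] — {cap, flange, pin}
4. housing@(1, -1) [-x clear] — {cap, flange, housing, pin}
5. bearing@(-1, 0) [+y clear] — {bearing, cap, flange, housing, pin}
6. bushing@(0, 1) [-x clear] — {bearing, bushing, cap, flange, housing, pin}

Valid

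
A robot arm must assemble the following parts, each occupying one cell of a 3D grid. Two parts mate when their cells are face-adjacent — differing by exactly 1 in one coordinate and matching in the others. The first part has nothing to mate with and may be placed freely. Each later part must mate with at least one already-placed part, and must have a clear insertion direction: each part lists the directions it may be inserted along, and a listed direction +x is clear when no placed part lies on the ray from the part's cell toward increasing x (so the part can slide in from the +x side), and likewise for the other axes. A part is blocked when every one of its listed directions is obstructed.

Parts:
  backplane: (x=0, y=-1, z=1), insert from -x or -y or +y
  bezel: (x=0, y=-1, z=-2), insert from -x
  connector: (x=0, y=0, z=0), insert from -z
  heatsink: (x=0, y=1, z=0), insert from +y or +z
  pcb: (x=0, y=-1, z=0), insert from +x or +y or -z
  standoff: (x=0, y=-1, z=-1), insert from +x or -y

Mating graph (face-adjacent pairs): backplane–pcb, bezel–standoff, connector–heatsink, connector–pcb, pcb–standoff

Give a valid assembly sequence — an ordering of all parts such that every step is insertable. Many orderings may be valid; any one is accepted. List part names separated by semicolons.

1. bezel@(0, -1, -2) [-x clear] — {bezel}
2. standoff@(0, -1, -1) [+x clear] — {bezel, standoff}
3. pcb@(0, -1, 0) [+x clear] — {bezel, pcb, standoff}
4. connector@(0, 0, 0) [-z clear] — {bezel, connector, pcb, standoff}
5. heatsink@(0, 1, 0) [+y clear] — {bezel, connector, heatsink, pcb, standoff}
6. backplane@(0, -1, 1) [-x clear] — {backplane, bezel, connector, heatsink, pcb, standoff}

bezel; standoff; pcb; connector; heatsink; backplane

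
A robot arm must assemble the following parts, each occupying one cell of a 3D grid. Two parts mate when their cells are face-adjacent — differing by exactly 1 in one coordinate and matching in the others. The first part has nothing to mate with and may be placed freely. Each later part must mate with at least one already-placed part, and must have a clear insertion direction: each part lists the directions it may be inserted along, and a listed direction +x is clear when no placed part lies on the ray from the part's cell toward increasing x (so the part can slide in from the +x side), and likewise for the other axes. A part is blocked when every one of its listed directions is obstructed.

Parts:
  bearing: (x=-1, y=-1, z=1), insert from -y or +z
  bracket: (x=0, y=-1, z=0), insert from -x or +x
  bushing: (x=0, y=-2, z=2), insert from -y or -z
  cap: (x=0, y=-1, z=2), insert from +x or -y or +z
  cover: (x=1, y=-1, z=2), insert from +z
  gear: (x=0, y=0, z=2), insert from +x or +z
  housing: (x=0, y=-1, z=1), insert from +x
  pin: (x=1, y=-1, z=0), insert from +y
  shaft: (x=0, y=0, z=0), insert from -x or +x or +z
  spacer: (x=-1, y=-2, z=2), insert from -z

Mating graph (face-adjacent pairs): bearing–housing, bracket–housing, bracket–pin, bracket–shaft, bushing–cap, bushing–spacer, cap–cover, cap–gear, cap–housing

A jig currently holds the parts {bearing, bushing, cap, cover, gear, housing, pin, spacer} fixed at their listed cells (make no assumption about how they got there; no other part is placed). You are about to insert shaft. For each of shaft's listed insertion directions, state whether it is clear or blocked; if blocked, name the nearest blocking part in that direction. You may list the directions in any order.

+x: clear; +z: blocked by gear; -x: clear

-x: ray from shaft(0, 0, 0) has no placed part ⇒ clear
+x: ray from shaft(0, 0, 0) has no placed part ⇒ clear
+z: nearest on ray is gear@(0, 0, 2) ⇒ blocked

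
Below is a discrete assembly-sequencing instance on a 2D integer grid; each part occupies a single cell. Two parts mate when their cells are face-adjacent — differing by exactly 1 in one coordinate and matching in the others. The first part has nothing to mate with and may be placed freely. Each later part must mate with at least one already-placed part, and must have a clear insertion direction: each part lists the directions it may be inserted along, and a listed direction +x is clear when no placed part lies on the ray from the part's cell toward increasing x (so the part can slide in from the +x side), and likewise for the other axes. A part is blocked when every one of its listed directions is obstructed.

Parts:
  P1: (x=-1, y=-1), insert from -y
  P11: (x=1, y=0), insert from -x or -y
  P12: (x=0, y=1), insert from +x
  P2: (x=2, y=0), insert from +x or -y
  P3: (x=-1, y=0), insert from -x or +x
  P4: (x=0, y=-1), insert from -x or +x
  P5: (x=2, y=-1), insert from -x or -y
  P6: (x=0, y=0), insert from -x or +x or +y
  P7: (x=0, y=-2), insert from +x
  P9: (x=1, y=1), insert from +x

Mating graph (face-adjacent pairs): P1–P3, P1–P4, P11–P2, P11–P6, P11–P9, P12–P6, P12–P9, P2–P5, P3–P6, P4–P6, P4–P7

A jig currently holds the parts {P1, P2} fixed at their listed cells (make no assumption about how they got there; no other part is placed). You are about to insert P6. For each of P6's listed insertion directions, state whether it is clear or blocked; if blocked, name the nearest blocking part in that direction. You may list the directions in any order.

+x: blocked by P2; +y: clear; -x: clear

-x: ray from P6(0, 0) has no placed part ⇒ clear
+x: nearest on ray is P2@(2, 0) ⇒ blocked
+y: ray from P6(0, 0) has no placed part ⇒ clear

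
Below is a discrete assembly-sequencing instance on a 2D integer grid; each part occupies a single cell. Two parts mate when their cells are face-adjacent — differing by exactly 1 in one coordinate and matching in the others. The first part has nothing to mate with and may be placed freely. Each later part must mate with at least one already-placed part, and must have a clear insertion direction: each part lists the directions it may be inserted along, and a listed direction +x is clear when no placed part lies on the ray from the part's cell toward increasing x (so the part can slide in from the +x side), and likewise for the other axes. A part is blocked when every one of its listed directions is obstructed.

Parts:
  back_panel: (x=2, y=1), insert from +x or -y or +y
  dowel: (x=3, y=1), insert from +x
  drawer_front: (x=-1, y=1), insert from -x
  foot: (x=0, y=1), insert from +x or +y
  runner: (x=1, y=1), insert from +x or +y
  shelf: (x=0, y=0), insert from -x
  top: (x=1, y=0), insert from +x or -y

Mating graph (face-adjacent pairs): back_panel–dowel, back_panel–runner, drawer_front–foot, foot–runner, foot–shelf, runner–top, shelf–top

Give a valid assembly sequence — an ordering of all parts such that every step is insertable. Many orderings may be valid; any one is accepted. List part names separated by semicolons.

runner; top; foot; drawer_front; back_panel; dowel; shelf

1. runner@(1, 1) [+x clear] — {runner}
2. top@(1, 0) [+x clear] — {runner, top}
3. foot@(0, 1) [+y clear] — {foot, runner, top}
4. drawer_front@(-1, 1) [-x clear] — {drawer_front, foot, runner, top}
5. back_panel@(2, 1) [+x clear] — {back_panel, drawer_front, foot, runner, top}
6. dowel@(3, 1) [+x clear] — {back_panel, dowel, drawer_front, foot, runner, top}
7. shelf@(0, 0) [-x clear] — {back_panel, dowel, drawer_front, foot, runner, shelf, top}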